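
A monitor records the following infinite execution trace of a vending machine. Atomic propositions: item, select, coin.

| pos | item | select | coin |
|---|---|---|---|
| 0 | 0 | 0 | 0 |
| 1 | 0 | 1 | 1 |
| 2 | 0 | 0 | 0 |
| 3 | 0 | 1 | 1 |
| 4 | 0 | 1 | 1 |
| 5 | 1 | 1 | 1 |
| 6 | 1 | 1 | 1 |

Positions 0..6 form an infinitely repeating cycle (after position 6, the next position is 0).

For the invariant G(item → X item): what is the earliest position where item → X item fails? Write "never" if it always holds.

Check item → X item at each position in order: 0 ✓, 1 ✓, 2 ✓, 3 ✓, 4 ✓, 5 ✓.
At position 6 the labels are {coin, item, select} and the next position 0 has {}, so item → X item is false there. This is the first violation.

6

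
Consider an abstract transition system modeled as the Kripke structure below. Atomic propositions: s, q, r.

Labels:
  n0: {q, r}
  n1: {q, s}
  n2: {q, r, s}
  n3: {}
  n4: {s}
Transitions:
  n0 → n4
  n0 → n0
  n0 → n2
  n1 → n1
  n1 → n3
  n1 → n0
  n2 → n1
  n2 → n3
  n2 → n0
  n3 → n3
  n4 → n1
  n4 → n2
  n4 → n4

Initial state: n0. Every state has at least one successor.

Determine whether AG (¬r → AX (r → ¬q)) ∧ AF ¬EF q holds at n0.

States satisfying ¬r → AX (r → ¬q): {n0, n2, n3}.
States satisfying AG (¬r → AX (r → ¬q)): {n3}.
States satisfying ¬EF q: {n3}.
States satisfying AF ¬EF q: {n3}.
States satisfying AG (¬r → AX (r → ¬q)) ∧ AF ¬EF q: {n3}.
n0 ∉ Sat(AG (¬r → AX (r → ¬q)) ∧ AF ¬EF q).

Violated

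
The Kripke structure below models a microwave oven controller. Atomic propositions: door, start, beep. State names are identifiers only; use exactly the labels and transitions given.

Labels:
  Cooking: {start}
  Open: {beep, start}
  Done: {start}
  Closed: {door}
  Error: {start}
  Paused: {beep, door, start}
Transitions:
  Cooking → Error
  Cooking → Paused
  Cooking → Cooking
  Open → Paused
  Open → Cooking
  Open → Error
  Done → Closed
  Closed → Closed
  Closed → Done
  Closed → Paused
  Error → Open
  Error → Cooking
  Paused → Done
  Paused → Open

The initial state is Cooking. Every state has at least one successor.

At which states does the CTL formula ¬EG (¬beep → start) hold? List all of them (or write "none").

States satisfying ¬beep → start: {Cooking, Open, Done, Error, Paused}.
States satisfying EG (¬beep → start): {Cooking, Open, Error, Paused}.
States satisfying ¬EG (¬beep → start): {Done, Closed}.

{Done, Closed}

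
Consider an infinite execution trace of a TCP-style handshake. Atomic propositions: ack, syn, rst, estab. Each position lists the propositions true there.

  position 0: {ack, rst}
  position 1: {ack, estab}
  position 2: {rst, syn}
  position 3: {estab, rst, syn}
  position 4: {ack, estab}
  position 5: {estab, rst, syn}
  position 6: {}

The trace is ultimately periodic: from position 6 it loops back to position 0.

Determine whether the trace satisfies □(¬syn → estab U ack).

¬syn → estab U ack must hold at every position from 0 onward. It fails at position 6, so □(¬syn → estab U ack) is false.
Positions where ¬syn holds: 0, 1, 4, 6.
Check estab U ack at each: 0→ok, 1→ok, 4→ok, 6→fails.

Does not hold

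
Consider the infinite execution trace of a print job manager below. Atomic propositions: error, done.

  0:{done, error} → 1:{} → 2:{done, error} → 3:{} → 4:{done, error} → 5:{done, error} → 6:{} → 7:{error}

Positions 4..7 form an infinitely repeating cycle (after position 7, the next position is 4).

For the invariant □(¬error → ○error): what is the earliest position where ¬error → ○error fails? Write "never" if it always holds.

never

¬error → ○error holds at every position 0..7, and those are all the positions the trace ever visits, so the invariant □(¬error → ○error) is never violated.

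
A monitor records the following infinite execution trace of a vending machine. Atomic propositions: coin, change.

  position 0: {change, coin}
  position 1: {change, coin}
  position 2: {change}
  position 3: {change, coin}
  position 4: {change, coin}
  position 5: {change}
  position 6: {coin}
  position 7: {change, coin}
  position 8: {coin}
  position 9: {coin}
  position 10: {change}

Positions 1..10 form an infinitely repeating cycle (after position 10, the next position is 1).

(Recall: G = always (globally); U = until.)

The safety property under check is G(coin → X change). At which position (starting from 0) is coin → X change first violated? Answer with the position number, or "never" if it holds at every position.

Check coin → X change at each position in order: 0 ✓, 1 ✓, 2 ✓, 3 ✓, 4 ✓, 5 ✓, 6 ✓.
At position 7 the labels are {change, coin} and the next position 8 has {coin}, so coin → X change is false there. This is the first violation.

7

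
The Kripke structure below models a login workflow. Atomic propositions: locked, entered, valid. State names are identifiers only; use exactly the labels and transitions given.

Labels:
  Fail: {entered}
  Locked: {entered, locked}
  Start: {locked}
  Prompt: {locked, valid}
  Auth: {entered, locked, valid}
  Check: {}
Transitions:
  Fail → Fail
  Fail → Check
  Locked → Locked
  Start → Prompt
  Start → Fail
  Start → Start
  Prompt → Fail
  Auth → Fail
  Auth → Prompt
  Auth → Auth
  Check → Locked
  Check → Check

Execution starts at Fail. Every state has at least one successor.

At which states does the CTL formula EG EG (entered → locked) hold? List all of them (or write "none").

{Locked, Start, Auth, Check}

States satisfying EG (entered → locked): {Locked, Start, Auth, Check}.
States satisfying EG EG (entered → locked): {Locked, Start, Auth, Check}.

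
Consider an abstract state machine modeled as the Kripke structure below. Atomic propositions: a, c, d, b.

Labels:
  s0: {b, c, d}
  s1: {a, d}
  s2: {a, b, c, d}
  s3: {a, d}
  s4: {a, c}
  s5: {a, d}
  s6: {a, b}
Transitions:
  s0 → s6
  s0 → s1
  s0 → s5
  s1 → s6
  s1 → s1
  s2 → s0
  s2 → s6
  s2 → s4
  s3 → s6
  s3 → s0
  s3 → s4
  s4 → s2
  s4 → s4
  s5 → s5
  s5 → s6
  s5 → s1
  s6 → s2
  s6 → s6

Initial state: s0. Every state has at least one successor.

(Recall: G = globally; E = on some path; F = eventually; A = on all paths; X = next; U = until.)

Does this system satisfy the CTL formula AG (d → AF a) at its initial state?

Holds

States satisfying d → AF a: {s0, s1, s2, s3, s4, s5, s6}.
States satisfying AG (d → AF a): {s0, s1, s2, s3, s4, s5, s6}.
Every state reachable from s0 satisfies d → AF a.
s0 ∈ Sat(AG (d → AF a)).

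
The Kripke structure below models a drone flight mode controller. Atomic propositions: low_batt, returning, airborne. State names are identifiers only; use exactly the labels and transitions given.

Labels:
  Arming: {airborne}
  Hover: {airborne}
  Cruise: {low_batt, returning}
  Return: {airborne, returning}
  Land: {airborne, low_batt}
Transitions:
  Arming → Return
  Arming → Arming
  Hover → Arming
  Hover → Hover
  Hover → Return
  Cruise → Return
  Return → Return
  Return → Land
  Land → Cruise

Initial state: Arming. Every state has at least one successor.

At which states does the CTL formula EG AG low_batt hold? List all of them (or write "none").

States satisfying AG low_batt: ∅.
States satisfying EG AG low_batt: ∅.

none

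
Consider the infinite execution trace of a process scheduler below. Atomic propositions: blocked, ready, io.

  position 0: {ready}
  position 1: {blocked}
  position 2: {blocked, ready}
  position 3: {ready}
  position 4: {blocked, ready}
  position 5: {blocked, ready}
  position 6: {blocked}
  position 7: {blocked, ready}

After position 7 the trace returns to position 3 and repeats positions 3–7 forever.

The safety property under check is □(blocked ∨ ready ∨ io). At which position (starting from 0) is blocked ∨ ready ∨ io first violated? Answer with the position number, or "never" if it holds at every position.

never

blocked ∨ ready ∨ io holds at every position 0..7, and those are all the positions the trace ever visits, so the invariant □(blocked ∨ ready ∨ io) is never violated.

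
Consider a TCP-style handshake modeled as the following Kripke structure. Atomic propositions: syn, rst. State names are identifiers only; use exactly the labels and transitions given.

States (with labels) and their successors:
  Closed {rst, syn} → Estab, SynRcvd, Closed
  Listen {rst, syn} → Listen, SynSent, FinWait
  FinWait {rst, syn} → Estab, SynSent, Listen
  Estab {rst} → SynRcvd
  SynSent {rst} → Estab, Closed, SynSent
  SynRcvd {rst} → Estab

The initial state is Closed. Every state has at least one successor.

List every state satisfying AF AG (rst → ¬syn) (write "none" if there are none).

{Estab, SynRcvd}

States satisfying AG (rst → ¬syn): {Estab, SynRcvd}.
States satisfying AF AG (rst → ¬syn): {Estab, SynRcvd}.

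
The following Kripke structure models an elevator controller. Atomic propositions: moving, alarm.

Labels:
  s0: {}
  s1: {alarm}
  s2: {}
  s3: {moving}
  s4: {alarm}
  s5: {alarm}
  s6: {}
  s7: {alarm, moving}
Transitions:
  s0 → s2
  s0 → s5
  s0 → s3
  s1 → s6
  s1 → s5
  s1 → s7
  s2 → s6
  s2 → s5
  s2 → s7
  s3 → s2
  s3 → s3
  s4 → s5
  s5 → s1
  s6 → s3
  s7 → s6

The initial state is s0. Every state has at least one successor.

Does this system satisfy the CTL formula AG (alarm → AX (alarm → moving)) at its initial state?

States satisfying alarm → AX (alarm → moving): {s0, s2, s3, s6, s7}.
States satisfying AG (alarm → AX (alarm → moving)): ∅.
s1 is reachable from s0 and violates alarm → AX (alarm → moving), so AG fails at s0.
s0 ∉ Sat(AG (alarm → AX (alarm → moving))).

Violated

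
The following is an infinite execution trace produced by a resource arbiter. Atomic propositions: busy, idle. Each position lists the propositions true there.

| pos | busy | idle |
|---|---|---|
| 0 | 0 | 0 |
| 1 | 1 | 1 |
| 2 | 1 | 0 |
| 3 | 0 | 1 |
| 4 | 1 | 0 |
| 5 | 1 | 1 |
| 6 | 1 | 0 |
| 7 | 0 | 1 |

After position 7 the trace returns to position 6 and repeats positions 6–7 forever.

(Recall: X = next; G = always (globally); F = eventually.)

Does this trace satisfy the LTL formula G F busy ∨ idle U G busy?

Satisfied

F busy holds at every position 0..7, and those are all positions ever visited, so G F busy holds.
Walking from position 0: at position 0, G busy has not yet held and idle fails, so idle U G busy is false.
At position 0: G F busy is true; idle U G busy is false; so G F busy ∨ idle U G busy is true.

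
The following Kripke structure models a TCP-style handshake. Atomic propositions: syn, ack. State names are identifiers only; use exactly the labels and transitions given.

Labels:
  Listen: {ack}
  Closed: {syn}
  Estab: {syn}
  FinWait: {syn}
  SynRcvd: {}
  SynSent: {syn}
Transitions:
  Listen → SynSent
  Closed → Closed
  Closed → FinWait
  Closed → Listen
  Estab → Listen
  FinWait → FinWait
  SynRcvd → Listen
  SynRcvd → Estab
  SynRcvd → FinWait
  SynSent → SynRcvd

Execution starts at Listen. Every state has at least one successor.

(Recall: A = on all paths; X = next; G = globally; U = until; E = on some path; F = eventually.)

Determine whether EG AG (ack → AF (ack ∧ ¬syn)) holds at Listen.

Holds

States satisfying AG (ack → AF (ack ∧ ¬syn)): {Listen, Closed, Estab, FinWait, SynRcvd, SynSent}.
States satisfying EG AG (ack → AF (ack ∧ ¬syn)): {Listen, Closed, Estab, FinWait, SynRcvd, SynSent}.
Listen ∈ Sat(EG AG (ack → AF (ack ∧ ¬syn))).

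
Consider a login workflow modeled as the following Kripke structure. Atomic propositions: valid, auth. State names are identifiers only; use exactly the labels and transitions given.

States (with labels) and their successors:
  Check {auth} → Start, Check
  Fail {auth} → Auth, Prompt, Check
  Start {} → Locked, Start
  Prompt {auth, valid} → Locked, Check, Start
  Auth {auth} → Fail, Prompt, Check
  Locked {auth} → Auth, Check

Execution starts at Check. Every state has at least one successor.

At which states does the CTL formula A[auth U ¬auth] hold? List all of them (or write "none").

{Start}

States satisfying auth: {Check, Fail, Prompt, Auth, Locked}.
States satisfying ¬auth: {Start}.
States satisfying A[auth U ¬auth]: {Start}.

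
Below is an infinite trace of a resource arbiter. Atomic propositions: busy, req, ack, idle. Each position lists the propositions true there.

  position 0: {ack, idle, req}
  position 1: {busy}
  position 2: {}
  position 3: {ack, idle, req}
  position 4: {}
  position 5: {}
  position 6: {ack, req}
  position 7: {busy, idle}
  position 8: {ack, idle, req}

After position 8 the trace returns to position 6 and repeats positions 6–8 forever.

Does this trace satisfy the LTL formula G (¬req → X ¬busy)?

Satisfied

¬req → X ¬busy holds at every position 0..8, and those are all positions ever visited, so G (¬req → X ¬busy) holds.
Positions where ¬req holds: 1, 2, 4, 5, 7.
Check X ¬busy at each: 1→ok, 2→ok, 4→ok, 5→ok, 7→ok.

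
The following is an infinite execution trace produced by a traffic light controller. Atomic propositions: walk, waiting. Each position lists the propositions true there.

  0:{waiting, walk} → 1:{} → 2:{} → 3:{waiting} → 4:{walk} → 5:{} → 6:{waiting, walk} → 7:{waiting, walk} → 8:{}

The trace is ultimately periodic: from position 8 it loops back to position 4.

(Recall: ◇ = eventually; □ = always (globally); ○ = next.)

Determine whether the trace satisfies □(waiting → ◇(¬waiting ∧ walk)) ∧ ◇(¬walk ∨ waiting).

Yes

waiting → ◇(¬waiting ∧ walk) holds at every position 0..8, and those are all positions ever visited, so □(waiting → ◇(¬waiting ∧ walk)) holds.
Positions where waiting holds: 0, 3, 6, 7.
Check ◇(¬waiting ∧ walk) at each: 0→ok, 3→ok, 6→ok, 7→ok.
¬walk ∨ waiting holds at position 0, which is reachable from 0, so ◇(¬walk ∨ waiting) holds.
At position 0: □(waiting → ◇(¬waiting ∧ walk)) is true; ◇(¬walk ∨ waiting) is true; so □(waiting → ◇(¬waiting ∧ walk)) ∧ ◇(¬walk ∨ waiting) is true.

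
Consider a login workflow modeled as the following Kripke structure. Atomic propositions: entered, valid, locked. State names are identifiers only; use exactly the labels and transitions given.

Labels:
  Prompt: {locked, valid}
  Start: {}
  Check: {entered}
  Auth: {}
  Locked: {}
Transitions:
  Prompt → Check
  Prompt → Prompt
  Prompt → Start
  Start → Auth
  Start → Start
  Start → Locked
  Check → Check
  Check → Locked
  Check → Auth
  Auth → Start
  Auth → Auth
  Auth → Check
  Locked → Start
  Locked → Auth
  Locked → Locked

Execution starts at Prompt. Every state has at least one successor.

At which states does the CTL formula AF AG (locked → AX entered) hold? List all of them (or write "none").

States satisfying AG (locked → AX entered): {Start, Check, Auth, Locked}.
States satisfying AF AG (locked → AX entered): {Start, Check, Auth, Locked}.

{Start, Check, Auth, Locked}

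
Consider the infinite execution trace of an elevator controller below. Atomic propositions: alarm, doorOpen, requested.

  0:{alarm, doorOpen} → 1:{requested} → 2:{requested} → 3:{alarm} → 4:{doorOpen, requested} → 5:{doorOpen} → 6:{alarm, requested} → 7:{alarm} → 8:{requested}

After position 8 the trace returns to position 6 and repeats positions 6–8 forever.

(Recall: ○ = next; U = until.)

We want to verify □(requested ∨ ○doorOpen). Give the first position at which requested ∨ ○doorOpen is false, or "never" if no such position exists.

At position 0 the labels are {alarm, doorOpen} and the next position 1 has {requested}, so requested ∨ ○doorOpen is false there. This is the first violation.

0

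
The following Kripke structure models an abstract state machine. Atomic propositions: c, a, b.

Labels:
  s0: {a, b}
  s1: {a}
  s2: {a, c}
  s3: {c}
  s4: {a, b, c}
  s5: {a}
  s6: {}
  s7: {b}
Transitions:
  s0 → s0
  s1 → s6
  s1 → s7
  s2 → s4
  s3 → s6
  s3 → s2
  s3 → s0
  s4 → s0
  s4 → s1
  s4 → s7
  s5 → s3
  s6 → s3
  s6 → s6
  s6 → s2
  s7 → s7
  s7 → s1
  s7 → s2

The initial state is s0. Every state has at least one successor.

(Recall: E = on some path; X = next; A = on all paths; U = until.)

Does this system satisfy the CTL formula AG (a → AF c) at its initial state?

No

States satisfying a → AF c: {s2, s3, s4, s5, s6, s7}.
States satisfying AG (a → AF c): ∅.
s0 is reachable from s0 and violates a → AF c, so AG fails at s0.
s0 ∉ Sat(AG (a → AF c)).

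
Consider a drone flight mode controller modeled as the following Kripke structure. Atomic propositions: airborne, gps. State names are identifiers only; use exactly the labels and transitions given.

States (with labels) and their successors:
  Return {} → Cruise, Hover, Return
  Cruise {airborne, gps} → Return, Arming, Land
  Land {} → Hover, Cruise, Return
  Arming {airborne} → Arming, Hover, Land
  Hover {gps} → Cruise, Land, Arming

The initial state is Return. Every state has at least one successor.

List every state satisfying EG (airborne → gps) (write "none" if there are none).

States satisfying airborne → gps: {Return, Cruise, Land, Hover}.
States satisfying EG (airborne → gps): {Return, Cruise, Land, Hover}.

{Return, Cruise, Land, Hover}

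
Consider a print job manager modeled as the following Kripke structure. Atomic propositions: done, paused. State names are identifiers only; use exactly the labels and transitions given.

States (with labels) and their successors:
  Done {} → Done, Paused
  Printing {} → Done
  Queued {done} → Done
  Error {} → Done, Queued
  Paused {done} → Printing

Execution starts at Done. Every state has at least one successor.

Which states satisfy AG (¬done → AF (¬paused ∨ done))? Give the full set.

States satisfying ¬done → AF (¬paused ∨ done): {Done, Printing, Queued, Error, Paused}.
States satisfying AG (¬done → AF (¬paused ∨ done)): {Done, Printing, Queued, Error, Paused}.

{Done, Printing, Queued, Error, Paused}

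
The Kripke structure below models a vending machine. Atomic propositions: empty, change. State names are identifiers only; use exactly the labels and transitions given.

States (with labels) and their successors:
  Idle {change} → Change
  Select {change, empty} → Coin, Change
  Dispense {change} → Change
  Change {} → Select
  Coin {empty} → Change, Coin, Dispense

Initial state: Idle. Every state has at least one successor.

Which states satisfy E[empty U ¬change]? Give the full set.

States satisfying empty: {Select, Coin}.
States satisfying ¬change: {Change, Coin}.
States satisfying E[empty U ¬change]: {Select, Change, Coin}.

{Select, Change, Coin}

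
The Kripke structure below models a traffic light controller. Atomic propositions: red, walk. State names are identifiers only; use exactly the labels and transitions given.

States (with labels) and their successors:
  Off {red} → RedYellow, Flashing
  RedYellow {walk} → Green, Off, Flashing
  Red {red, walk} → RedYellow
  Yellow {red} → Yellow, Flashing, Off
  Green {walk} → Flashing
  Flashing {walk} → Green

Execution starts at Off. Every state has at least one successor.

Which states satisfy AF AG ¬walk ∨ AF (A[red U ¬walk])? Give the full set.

{Off, Yellow}

States satisfying AG ¬walk: ∅.
States satisfying AF AG ¬walk: ∅.
States satisfying A[red U ¬walk]: {Off, Yellow}.
States satisfying AF (A[red U ¬walk]): {Off, Yellow}.
States satisfying AF AG ¬walk ∨ AF (A[red U ¬walk]): {Off, Yellow}.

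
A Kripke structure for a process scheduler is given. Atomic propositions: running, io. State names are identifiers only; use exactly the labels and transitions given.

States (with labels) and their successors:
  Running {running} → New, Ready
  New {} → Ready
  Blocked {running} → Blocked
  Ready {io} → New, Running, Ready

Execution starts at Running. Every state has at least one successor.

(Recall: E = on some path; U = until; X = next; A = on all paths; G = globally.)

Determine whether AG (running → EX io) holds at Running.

Holds

States satisfying running → EX io: {Running, New, Ready}.
States satisfying AG (running → EX io): {Running, New, Ready}.
Every state reachable from Running satisfies running → EX io.
Running ∈ Sat(AG (running → EX io)).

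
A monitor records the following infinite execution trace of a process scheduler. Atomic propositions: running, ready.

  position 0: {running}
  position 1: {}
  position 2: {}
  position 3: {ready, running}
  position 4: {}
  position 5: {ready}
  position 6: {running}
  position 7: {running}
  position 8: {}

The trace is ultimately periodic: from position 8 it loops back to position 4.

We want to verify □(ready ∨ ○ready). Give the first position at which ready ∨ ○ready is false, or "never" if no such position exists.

At position 0 the labels are {running} and the next position 1 has {}, so ready ∨ ○ready is false there. This is the first violation.

0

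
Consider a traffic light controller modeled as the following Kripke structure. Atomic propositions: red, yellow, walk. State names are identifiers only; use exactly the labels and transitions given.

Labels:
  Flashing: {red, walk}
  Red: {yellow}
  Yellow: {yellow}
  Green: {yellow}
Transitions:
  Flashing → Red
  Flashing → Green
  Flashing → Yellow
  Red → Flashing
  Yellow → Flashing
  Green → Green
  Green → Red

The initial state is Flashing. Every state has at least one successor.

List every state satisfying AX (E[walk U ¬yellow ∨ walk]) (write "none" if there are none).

{Red, Yellow}

States satisfying E[walk U ¬yellow ∨ walk]: {Flashing}.
States satisfying AX (E[walk U ¬yellow ∨ walk]): {Red, Yellow}.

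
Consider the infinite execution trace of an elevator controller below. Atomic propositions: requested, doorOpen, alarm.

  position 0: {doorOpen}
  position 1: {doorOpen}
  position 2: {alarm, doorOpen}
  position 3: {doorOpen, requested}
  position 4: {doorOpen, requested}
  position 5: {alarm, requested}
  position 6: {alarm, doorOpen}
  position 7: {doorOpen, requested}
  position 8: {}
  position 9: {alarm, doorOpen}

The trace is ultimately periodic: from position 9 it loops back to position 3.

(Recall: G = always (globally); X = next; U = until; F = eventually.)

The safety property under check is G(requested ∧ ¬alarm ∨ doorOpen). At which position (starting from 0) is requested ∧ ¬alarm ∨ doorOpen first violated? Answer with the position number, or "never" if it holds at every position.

Check requested ∧ ¬alarm ∨ doorOpen at each position in order: 0 ✓, 1 ✓, 2 ✓, 3 ✓, 4 ✓.
At position 5 the labels are {alarm, requested}, so requested ∧ ¬alarm ∨ doorOpen is false there. This is the first violation.

5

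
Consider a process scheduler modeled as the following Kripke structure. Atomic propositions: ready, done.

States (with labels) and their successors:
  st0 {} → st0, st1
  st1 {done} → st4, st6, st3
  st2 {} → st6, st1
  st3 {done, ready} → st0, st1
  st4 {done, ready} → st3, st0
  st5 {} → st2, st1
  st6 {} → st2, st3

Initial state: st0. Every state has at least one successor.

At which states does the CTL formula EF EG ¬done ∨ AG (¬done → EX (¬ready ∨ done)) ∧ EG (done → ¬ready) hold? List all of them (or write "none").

{st0, st1, st2, st3, st4, st5, st6}

States satisfying EG ¬done: {st0, st2, st5, st6}.
States satisfying EF EG ¬done: {st0, st1, st2, st3, st4, st5, st6}.
States satisfying ¬done → EX (¬ready ∨ done): {st0, st1, st2, st3, st4, st5, st6}.
States satisfying AG (¬done → EX (¬ready ∨ done)): {st0, st1, st2, st3, st4, st5, st6}.
States satisfying done → ¬ready: {st0, st1, st2, st5, st6}.
States satisfying EG (done → ¬ready): {st0, st1, st2, st5, st6}.
States satisfying EF EG ¬done ∨ AG (¬done → EX (¬ready ∨ done)) ∧ EG (done → ¬ready): {st0, st1, st2, st3, st4, st5, st6}.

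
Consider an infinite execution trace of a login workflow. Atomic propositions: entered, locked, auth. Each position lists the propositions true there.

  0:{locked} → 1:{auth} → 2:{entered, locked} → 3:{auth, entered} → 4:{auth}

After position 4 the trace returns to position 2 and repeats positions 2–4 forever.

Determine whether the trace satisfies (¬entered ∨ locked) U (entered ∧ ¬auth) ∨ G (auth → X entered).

Walking from position 0: entered ∧ ¬auth first holds at position 2, and ¬entered ∨ locked holds at every earlier position along the way, so (¬entered ∨ locked) U (entered ∧ ¬auth) holds.
auth → X entered must hold at every position from 0 onward. It fails at position 3, so G (auth → X entered) is false.
Positions where auth holds: 1, 3, 4.
Check X entered at each: 1→ok, 3→fails, 4→ok.
At position 0: (¬entered ∨ locked) U (entered ∧ ¬auth) is true; G (auth → X entered) is false; so (¬entered ∨ locked) U (entered ∧ ¬auth) ∨ G (auth → X entered) is true.

Satisfied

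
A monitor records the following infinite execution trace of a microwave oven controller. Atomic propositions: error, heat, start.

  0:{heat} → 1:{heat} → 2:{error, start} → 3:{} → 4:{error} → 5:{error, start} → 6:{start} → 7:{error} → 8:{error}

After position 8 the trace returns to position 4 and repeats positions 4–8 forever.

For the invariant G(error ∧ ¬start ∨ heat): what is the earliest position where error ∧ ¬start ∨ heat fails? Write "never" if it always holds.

Check error ∧ ¬start ∨ heat at each position in order: 0 ✓, 1 ✓.
At position 2 the labels are {error, start}, so error ∧ ¬start ∨ heat is false there. This is the first violation.

2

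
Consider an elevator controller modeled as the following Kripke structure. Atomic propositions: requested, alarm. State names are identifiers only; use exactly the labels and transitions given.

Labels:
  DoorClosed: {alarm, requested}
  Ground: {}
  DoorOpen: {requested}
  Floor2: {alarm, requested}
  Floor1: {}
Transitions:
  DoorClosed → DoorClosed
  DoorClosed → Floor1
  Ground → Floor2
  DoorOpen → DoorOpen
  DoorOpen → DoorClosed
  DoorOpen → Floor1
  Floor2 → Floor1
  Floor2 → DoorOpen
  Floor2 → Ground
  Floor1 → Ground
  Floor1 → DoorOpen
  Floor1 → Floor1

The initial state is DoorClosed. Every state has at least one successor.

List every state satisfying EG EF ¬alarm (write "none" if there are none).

States satisfying EF ¬alarm: {DoorClosed, Ground, DoorOpen, Floor2, Floor1}.
States satisfying EG EF ¬alarm: {DoorClosed, Ground, DoorOpen, Floor2, Floor1}.

{DoorClosed, Ground, DoorOpen, Floor2, Floor1}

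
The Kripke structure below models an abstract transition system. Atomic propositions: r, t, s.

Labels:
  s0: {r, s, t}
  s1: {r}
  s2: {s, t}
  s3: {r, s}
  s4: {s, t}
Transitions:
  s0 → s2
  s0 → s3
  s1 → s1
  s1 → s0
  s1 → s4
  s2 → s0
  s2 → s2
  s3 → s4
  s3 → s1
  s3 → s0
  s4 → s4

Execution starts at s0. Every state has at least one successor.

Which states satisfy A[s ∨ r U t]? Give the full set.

States satisfying s ∨ r: {s0, s1, s2, s3, s4}.
States satisfying t: {s0, s2, s4}.
States satisfying A[s ∨ r U t]: {s0, s2, s4}.

{s0, s2, s4}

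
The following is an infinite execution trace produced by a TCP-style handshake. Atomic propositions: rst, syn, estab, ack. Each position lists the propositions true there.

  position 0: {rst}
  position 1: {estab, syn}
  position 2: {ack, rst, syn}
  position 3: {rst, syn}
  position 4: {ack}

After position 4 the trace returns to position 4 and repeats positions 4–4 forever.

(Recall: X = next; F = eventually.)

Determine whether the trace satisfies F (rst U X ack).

Yes

rst U X ack holds at position 0, which is reachable from 0, so F (rst U X ack) holds.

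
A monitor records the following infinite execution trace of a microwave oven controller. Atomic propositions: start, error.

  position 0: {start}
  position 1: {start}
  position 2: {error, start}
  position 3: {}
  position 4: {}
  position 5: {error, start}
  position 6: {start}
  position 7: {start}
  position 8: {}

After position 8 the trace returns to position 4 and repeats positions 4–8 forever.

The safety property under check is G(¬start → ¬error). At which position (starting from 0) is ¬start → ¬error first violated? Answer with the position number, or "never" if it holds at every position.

¬start → ¬error holds at every position 0..8, and those are all the positions the trace ever visits, so the invariant G(¬start → ¬error) is never violated.

never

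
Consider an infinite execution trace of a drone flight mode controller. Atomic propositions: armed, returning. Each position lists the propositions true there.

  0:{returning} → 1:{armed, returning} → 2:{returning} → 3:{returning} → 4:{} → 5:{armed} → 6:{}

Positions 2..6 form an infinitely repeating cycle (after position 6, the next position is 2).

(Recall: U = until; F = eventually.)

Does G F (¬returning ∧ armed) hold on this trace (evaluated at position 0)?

Satisfied

F (¬returning ∧ armed) holds at every position 0..6, and those are all positions ever visited, so G F (¬returning ∧ armed) holds.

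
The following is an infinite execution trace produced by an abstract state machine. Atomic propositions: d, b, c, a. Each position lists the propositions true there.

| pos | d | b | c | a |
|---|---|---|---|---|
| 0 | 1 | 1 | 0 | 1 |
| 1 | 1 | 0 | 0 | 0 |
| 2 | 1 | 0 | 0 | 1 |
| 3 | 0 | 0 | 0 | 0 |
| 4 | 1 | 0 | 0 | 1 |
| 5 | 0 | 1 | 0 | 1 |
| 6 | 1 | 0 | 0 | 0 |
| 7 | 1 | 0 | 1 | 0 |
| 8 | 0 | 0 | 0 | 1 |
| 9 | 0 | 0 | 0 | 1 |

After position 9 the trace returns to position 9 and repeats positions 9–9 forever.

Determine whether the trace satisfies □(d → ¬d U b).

d → ¬d U b must hold at every position from 0 onward. It fails at position 1, so □(d → ¬d U b) is false.
Positions where d holds: 0, 1, 2, 4, 6, 7.
Check ¬d U b at each: 0→ok, 1→fails, 2→fails, 4→fails, 6→fails, 7→fails.

Violated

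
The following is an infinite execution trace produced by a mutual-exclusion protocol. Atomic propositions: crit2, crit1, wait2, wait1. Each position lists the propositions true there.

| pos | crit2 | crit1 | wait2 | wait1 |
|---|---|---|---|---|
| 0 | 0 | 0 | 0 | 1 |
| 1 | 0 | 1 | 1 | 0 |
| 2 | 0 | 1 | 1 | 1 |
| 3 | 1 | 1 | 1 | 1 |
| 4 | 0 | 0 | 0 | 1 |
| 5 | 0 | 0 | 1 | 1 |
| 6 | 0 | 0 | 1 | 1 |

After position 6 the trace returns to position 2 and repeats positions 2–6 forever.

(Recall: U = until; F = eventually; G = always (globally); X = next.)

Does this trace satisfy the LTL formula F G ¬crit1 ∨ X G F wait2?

G ¬crit1 is false at every position 0..6, so it never becomes true and F G ¬crit1 fails.
The position after 0 is 1; G F wait2 is true there.
At position 0: F G ¬crit1 is false; X G F wait2 is true; so F G ¬crit1 ∨ X G F wait2 is true.

Yes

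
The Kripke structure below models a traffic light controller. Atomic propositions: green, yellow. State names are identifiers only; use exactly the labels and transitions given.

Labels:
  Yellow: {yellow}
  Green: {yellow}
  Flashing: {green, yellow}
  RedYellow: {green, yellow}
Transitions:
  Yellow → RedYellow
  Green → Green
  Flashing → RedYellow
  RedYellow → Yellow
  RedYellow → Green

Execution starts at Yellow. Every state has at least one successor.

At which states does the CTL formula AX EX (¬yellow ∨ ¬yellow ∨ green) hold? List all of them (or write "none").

States satisfying EX (¬yellow ∨ ¬yellow ∨ green): {Yellow, Flashing}.
States satisfying AX EX (¬yellow ∨ ¬yellow ∨ green): ∅.

none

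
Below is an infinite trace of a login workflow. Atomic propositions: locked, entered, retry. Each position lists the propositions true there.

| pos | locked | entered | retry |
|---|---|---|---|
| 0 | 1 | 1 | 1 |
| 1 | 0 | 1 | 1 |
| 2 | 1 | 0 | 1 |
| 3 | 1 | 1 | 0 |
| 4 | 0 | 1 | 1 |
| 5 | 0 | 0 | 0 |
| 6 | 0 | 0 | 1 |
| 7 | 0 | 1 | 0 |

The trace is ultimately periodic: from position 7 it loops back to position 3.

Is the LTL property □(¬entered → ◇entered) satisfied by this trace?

¬entered → ◇entered holds at every position 0..7, and those are all positions ever visited, so □(¬entered → ◇entered) holds.
Positions where ¬entered holds: 2, 5, 6.
Check ◇entered at each: 2→ok, 5→ok, 6→ok.

Satisfied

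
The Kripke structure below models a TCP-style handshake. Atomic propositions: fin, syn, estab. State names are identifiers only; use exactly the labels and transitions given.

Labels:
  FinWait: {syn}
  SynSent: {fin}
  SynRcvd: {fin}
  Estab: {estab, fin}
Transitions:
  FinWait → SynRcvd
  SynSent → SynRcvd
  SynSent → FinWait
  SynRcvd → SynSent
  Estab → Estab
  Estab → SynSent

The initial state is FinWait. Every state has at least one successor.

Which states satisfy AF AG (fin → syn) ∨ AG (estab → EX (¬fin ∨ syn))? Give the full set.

States satisfying AG (fin → syn): ∅.
States satisfying AF AG (fin → syn): ∅.
States satisfying estab → EX (¬fin ∨ syn): {FinWait, SynSent, SynRcvd}.
States satisfying AG (estab → EX (¬fin ∨ syn)): {FinWait, SynSent, SynRcvd}.
States satisfying AF AG (fin → syn) ∨ AG (estab → EX (¬fin ∨ syn)): {FinWait, SynSent, SynRcvd}.

{FinWait, SynSent, SynRcvd}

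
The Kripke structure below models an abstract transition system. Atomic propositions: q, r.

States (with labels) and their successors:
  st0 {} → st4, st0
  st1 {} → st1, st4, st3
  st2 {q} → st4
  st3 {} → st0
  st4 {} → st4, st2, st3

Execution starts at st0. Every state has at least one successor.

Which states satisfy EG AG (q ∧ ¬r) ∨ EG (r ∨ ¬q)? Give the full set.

{st0, st1, st3, st4}

States satisfying AG (q ∧ ¬r): ∅.
States satisfying EG AG (q ∧ ¬r): ∅.
States satisfying r ∨ ¬q: {st0, st1, st3, st4}.
States satisfying EG (r ∨ ¬q): {st0, st1, st3, st4}.
States satisfying EG AG (q ∧ ¬r) ∨ EG (r ∨ ¬q): {st0, st1, st3, st4}.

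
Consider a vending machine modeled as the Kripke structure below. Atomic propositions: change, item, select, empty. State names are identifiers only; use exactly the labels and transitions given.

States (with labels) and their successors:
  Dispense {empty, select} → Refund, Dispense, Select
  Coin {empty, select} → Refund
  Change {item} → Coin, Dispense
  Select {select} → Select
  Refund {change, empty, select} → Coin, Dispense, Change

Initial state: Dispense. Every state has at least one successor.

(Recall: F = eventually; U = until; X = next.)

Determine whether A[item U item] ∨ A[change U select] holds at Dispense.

Holds

States satisfying item: {Change}.
States satisfying A[item U item]: {Change}.
States satisfying change: {Refund}.
States satisfying select: {Dispense, Coin, Select, Refund}.
States satisfying A[change U select]: {Dispense, Coin, Select, Refund}.
States satisfying A[item U item] ∨ A[change U select]: {Dispense, Coin, Change, Select, Refund}.
Dispense ∈ Sat(A[item U item] ∨ A[change U select]).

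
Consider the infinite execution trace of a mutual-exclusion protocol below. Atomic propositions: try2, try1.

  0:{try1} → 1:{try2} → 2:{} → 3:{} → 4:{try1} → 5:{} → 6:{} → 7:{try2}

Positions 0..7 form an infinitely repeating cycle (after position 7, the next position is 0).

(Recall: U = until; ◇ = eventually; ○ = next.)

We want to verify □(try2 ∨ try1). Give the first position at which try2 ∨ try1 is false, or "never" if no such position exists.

2

Check try2 ∨ try1 at each position in order: 0 ✓, 1 ✓.
At position 2 the labels are {}, so try2 ∨ try1 is false there. This is the first violation.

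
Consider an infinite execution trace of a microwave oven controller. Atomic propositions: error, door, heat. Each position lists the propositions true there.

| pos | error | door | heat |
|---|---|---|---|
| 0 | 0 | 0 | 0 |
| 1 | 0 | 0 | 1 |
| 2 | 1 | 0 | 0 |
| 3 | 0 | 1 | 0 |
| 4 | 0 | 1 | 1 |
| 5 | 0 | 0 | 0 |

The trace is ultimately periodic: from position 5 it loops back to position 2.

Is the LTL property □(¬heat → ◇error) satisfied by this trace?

Yes

¬heat → ◇error holds at every position 0..5, and those are all positions ever visited, so □(¬heat → ◇error) holds.
Positions where ¬heat holds: 0, 2, 3, 5.
Check ◇error at each: 0→ok, 2→ok, 3→ok, 5→ok.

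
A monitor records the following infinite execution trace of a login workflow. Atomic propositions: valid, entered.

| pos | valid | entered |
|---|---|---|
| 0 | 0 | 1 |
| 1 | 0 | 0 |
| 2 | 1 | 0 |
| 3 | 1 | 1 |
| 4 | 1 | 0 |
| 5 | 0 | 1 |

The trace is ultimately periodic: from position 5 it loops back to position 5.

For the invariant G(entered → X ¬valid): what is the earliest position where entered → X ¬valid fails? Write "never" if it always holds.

Check entered → X ¬valid at each position in order: 0 ✓, 1 ✓, 2 ✓.
At position 3 the labels are {entered, valid} and the next position 4 has {valid}, so entered → X ¬valid is false there. This is the first violation.

3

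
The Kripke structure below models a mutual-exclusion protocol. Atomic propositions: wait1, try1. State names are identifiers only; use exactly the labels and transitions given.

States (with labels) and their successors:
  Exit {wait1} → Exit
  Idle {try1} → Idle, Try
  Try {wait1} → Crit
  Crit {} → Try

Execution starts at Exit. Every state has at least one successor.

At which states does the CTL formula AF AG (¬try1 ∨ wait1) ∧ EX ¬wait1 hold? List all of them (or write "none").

States satisfying AG (¬try1 ∨ wait1): {Exit, Try, Crit}.
States satisfying AF AG (¬try1 ∨ wait1): {Exit, Try, Crit}.
States satisfying ¬wait1: {Idle, Crit}.
States satisfying EX ¬wait1: {Idle, Try}.
States satisfying AF AG (¬try1 ∨ wait1) ∧ EX ¬wait1: {Try}.

{Try}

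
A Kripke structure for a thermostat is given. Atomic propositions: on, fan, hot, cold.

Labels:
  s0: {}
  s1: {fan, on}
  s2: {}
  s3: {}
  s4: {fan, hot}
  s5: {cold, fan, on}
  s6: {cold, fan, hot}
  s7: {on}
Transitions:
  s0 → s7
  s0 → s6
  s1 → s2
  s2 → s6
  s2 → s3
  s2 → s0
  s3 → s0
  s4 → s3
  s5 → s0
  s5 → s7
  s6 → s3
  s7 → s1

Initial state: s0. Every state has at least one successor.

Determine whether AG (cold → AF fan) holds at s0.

States satisfying cold → AF fan: {s0, s1, s2, s3, s4, s5, s6, s7}.
States satisfying AG (cold → AF fan): {s0, s1, s2, s3, s4, s5, s6, s7}.
Every state reachable from s0 satisfies cold → AF fan.
s0 ∈ Sat(AG (cold → AF fan)).

Holds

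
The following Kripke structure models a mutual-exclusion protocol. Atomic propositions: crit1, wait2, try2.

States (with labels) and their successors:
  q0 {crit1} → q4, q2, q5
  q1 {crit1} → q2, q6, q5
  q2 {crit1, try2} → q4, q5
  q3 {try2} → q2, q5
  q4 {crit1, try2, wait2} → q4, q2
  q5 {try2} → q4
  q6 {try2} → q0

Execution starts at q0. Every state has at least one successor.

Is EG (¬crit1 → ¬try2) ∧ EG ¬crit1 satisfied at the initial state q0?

Does not hold

States satisfying ¬crit1 → ¬try2: {q0, q1, q2, q4}.
States satisfying EG (¬crit1 → ¬try2): {q0, q1, q2, q4}.
States satisfying ¬crit1: {q3, q5, q6}.
States satisfying EG ¬crit1: ∅.
States satisfying EG (¬crit1 → ¬try2) ∧ EG ¬crit1: ∅.
q0 ∉ Sat(EG (¬crit1 → ¬try2) ∧ EG ¬crit1).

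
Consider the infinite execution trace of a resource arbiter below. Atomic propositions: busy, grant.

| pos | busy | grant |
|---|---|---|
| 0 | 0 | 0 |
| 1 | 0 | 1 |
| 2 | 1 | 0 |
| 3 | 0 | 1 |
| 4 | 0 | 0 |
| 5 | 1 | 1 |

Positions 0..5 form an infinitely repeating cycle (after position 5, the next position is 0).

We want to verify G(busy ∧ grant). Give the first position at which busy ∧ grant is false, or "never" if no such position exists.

0

At position 0 the labels are {}, so busy ∧ grant is false there. This is the first violation.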